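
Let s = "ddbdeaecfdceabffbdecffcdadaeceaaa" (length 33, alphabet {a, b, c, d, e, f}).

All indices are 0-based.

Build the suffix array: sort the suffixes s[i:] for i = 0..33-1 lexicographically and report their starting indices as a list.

[32, 31, 30, 12, 24, 26, 5, 2, 16, 13, 22, 28, 10, 7, 19, 23, 25, 1, 9, 0, 3, 17, 29, 11, 4, 27, 6, 18, 15, 21, 8, 14, 20]

rank | idx | suffix
   0 |  32 | a
   1 |  31 | aa
   2 |  30 | aaa
   3 |  12 | abffbdecffcdadaeceaaa
   4 |  24 | adaeceaaa
   5 |  26 | aeceaaa
   6 |   5 | aecfdceabffbdecffcdadaeceaaa
   7 |   2 | bdeaecfdceabffbdecffcdadaeceaaa
   8 |  16 | bdecffcdadaeceaaa
   9 |  13 | bffbdecffcdadaeceaaa
  10 |  22 | cdadaeceaaa
  11 |  28 | ceaaa
  12 |  10 | ceabffbdecffcdadaeceaaa
  13 |   7 | cfdceabffbdecffcdadaeceaaa
  14 |  19 | cffcdadaeceaaa
  15 |  23 | dadaeceaaa
  16 |  25 | daeceaaa
  17 |   1 | dbdeaecfdceabffbdecffcdadaeceaaa
  18 |   9 | dceabffbdecffcdadaeceaaa
  19 |   0 | ddbdeaecfdceabffbdecffcdadaeceaaa
  20 |   3 | deaecfdceabffbdecffcdadaeceaaa
  21 |  17 | decffcdadaeceaaa
  22 |  29 | eaaa
  23 |  11 | eabffbdecffcdadaeceaaa
  24 |   4 | eaecfdceabffbdecffcdadaeceaaa
  25 |  27 | eceaaa
  26 |   6 | ecfdceabffbdecffcdadaeceaaa
  27 |  18 | ecffcdadaeceaaa
  28 |  15 | fbdecffcdadaeceaaa
  29 |  21 | fcdadaeceaaa
  30 |   8 | fdceabffbdecffcdadaeceaaa
  31 |  14 | ffbdecffcdadaeceaaa
  32 |  20 | ffcdadaeceaaa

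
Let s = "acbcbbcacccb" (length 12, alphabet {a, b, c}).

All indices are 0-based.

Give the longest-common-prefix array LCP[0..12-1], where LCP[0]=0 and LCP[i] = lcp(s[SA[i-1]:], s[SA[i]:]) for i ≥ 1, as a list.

[0, 2, 0, 1, 1, 2, 0, 1, 2, 2, 1, 2]

sorted suffixes:
  #0 SA[0]=0  'acbcbbcacccb'
  #1 SA[1]=7  'acccb'
  #2 SA[2]=11  'b'
  #3 SA[3]=4  'bbcacccb'
  #4 SA[4]=5  'bcacccb'
  #5 SA[5]=2  'bcbbcacccb'
  #6 SA[6]=6  'cacccb'
  #7 SA[7]=10  'cb'
  #8 SA[8]=3  'cbbcacccb'
  #9 SA[9]=1  'cbcbbcacccb'
  #10 SA[10]=9  'ccb'
  #11 SA[11]=8  'cccb'

SA = [0, 7, 11, 4, 5, 2, 6, 10, 3, 1, 9, 8]
rank  pair      lcp
   1  s[0:],s[7:]  2  'ac'
   2  s[7:],s[11:]  0  ''
   3  s[11:],s[4:]  1  'b'
   4  s[4:],s[5:]  1  'b'
   5  s[5:],s[2:]  2  'bc'
   6  s[2:],s[6:]  0  ''
   7  s[6:],s[10:]  1  'c'
   8  s[10:],s[3:]  2  'cb'
   9  s[3:],s[1:]  2  'cb'
  10  s[1:],s[9:]  1  'c'
  11  s[9:],s[8:]  2  'cc'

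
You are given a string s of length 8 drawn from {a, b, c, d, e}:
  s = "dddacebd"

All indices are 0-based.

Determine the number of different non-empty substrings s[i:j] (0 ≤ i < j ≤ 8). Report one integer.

32

rank→(start, suffix):
  0 → (3, 'acebd')
  1 → (6, 'bd')
  2 → (4, 'cebd')
  3 → (7, 'd')
  4 → (2, 'dacebd')
  5 → (1, 'ddacebd')
  6 → (0, 'dddacebd')
  7 → (5, 'ebd')

SA = [3, 6, 4, 7, 2, 1, 0, 5]
rank  pair      lcp
   1  s[3:],s[6:]  0  ''
   2  s[6:],s[4:]  0  ''
   3  s[4:],s[7:]  0  ''
   4  s[7:],s[2:]  1  'd'
   5  s[2:],s[1:]  1  'd'
   6  s[1:],s[0:]  2  'dd'
   7  s[0:],s[5:]  0  ''

n(n+1)/2 = 8·9/2 = 36
Σ LCP = 0 + 0 + 0 + 0 + 1 + 1 + 2 + 0 = 4
distinct = 36 − 4 = 32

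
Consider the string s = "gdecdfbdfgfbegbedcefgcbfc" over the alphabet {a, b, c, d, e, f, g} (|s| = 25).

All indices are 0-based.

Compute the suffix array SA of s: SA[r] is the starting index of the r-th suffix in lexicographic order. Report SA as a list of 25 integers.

sorted suffixes:
  #0 SA[0]=6  'bdfgfbegbedcefgcbfc'
  #1 SA[1]=14  'bedcefgcbfc'
  #2 SA[2]=11  'begbedcefgcbfc'
  #3 SA[3]=22  'bfc'
  #4 SA[4]=24  'c'
  #5 SA[5]=21  'cbfc'
  #6 SA[6]=3  'cdfbdfgfbegbedcefgcbfc'
  #7 SA[7]=17  'cefgcbfc'
  #8 SA[8]=16  'dcefgcbfc'
  #9 SA[9]=1  'decdfbdfgfbegbedcefgcbfc'
  #10 SA[10]=4  'dfbdfgfbegbedcefgcbfc'
  #11 SA[11]=7  'dfgfbegbedcefgcbfc'
  #12 SA[12]=2  'ecdfbdfgfbegbedcefgcbfc'
  #13 SA[13]=15  'edcefgcbfc'
  #14 SA[14]=18  'efgcbfc'
  #15 SA[15]=12  'egbedcefgcbfc'
  #16 SA[16]=5  'fbdfgfbegbedcefgcbfc'
  #17 SA[17]=10  'fbegbedcefgcbfc'
  #18 SA[18]=23  'fc'
  #19 SA[19]=19  'fgcbfc'
  #20 SA[20]=8  'fgfbegbedcefgcbfc'
  #21 SA[21]=13  'gbedcefgcbfc'
  #22 SA[22]=20  'gcbfc'
  #23 SA[23]=0  'gdecdfbdfgfbegbedcefgcbfc'
  #24 SA[24]=9  'gfbegbedcefgcbfc'

[6, 14, 11, 22, 24, 21, 3, 17, 16, 1, 4, 7, 2, 15, 18, 12, 5, 10, 23, 19, 8, 13, 20, 0, 9]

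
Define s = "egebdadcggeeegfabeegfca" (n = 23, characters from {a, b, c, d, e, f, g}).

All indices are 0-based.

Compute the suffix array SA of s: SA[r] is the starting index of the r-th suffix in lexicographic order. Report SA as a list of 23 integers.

[22, 15, 5, 3, 16, 21, 7, 4, 6, 2, 10, 11, 17, 0, 12, 18, 14, 20, 1, 9, 13, 19, 8]

rank | idx | suffix
   0 |  22 | a
   1 |  15 | abeegfca
   2 |   5 | adcggeeegfabeegfca
   3 |   3 | bdadcggeeegfabeegfca
   4 |  16 | beegfca
   5 |  21 | ca
   6 |   7 | cggeeegfabeegfca
   7 |   4 | dadcggeeegfabeegfca
   8 |   6 | dcggeeegfabeegfca
   9 |   2 | ebdadcggeeegfabeegfca
  10 |  10 | eeegfabeegfca
  11 |  11 | eegfabeegfca
  12 |  17 | eegfca
  13 |   0 | egebdadcggeeegfabeegfca
  14 |  12 | egfabeegfca
  15 |  18 | egfca
  16 |  14 | fabeegfca
  17 |  20 | fca
  18 |   1 | gebdadcggeeegfabeegfca
  19 |   9 | geeegfabeegfca
  20 |  13 | gfabeegfca
  21 |  19 | gfca
  22 |   8 | ggeeegfabeegfca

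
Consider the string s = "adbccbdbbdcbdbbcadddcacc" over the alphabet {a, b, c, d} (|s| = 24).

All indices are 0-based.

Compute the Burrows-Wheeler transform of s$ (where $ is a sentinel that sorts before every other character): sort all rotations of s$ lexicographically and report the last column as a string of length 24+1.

cc$cddbdccbcdbdcabbbadbda

rank  rotation                   last
    0  $adbccbdbbdcbdbbcadddcacc  c
    1  acc$adbccbdbbdcbdbbcadddc  c
    2  adbccbdbbdcbdbbcadddcacc$  $
    3  adddcacc$adbccbdbbdcbdbbc  c
    4  bbcadddcacc$adbccbdbbdcbd  d
    5  bbdcbdbbcadddcacc$adbccbd  d
    6  bcadddcacc$adbccbdbbdcbdb  b
    7  bccbdbbdcbdbbcadddcacc$ad  d
    8  bdbbcadddcacc$adbccbdbbdc  c
    9  bdbbdcbdbbcadddcacc$adbcc  c
   10  bdcbdbbcadddcacc$adbccbdb  b
   11  c$adbccbdbbdcbdbbcadddcac  c
   12  cacc$adbccbdbbdcbdbbcaddd  d
   13  cadddcacc$adbccbdbbdcbdbb  b
   14  cbdbbcadddcacc$adbccbdbbd  d
   15  cbdbbdcbdbbcadddcacc$adbc  c
   16  cc$adbccbdbbdcbdbbcadddca  a
   17  ccbdbbdcbdbbcadddcacc$adb  b
   18  dbbcadddcacc$adbccbdbbdcb  b
   19  dbbdcbdbbcadddcacc$adbccb  b
   20  dbccbdbbdcbdbbcadddcacc$a  a
   21  dcacc$adbccbdbbdcbdbbcadd  d
   22  dcbdbbcadddcacc$adbccbdbb  b
   23  ddcacc$adbccbdbbdcbdbbcad  d
   24  dddcacc$adbccbdbbdcbdbbca  a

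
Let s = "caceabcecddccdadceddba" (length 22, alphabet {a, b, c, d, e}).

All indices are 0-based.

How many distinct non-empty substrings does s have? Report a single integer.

sorted suffixes:
  #0 SA[0]=21  'a'
  #1 SA[1]=4  'abcecddccdadceddba'
  #2 SA[2]=1  'aceabcecddccdadceddba'
  #3 SA[3]=14  'adceddba'
  #4 SA[4]=20  'ba'
  #5 SA[5]=5  'bcecddccdadceddba'
  #6 SA[6]=0  'caceabcecddccdadceddba'
  #7 SA[7]=11  'ccdadceddba'
  #8 SA[8]=12  'cdadceddba'
  #9 SA[9]=8  'cddccdadceddba'
  #10 SA[10]=2  'ceabcecddccdadceddba'
  #11 SA[11]=6  'cecddccdadceddba'
  #12 SA[12]=16  'ceddba'
  #13 SA[13]=13  'dadceddba'
  #14 SA[14]=19  'dba'
  #15 SA[15]=10  'dccdadceddba'
  #16 SA[16]=15  'dceddba'
  #17 SA[17]=18  'ddba'
  #18 SA[18]=9  'ddccdadceddba'
  #19 SA[19]=3  'eabcecddccdadceddba'
  #20 SA[20]=7  'ecddccdadceddba'
  #21 SA[21]=17  'eddba'

SA = [21, 4, 1, 14, 20, 5, 0, 11, 12, 8, 2, 6, 16, 13, 19, 10, 15, 18, 9, 3, 7, 17]
rank  pair      lcp
   1  s[21:],s[4:]  1  'a'
   2  s[4:],s[1:]  1  'a'
   3  s[1:],s[14:]  1  'a'
   4  s[14:],s[20:]  0  ''
   5  s[20:],s[5:]  1  'b'
   6  s[5:],s[0:]  0  ''
   7  s[0:],s[11:]  1  'c'
   8  s[11:],s[12:]  1  'c'
   9  s[12:],s[8:]  2  'cd'
  10  s[8:],s[2:]  1  'c'
  11  s[2:],s[6:]  2  'ce'
  12  s[6:],s[16:]  2  'ce'
  13  s[16:],s[13:]  0  ''
  14  s[13:],s[19:]  1  'd'
  15  s[19:],s[10:]  1  'd'
  16  s[10:],s[15:]  2  'dc'
  17  s[15:],s[18:]  1  'd'
  18  s[18:],s[9:]  2  'dd'
  19  s[9:],s[3:]  0  ''
  20  s[3:],s[7:]  1  'e'
  21  s[7:],s[17:]  1  'e'

n(n+1)/2 = 22·23/2 = 253
Σ LCP = 0 + 1 + 1 + 1 + 0 + 1 + 0 + 1 + 1 + 2 + 1 + 2 + 2 + 0 + 1 + 1 + 2 + 1 + 2 + 0 + 1 + 1 = 22
distinct = 253 − 22 = 231

231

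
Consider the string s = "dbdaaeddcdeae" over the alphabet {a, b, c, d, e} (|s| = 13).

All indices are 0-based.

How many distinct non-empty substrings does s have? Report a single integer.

rank | idx | suffix
   0 |   3 | aaeddcdeae
   1 |  11 | ae
   2 |   4 | aeddcdeae
   3 |   1 | bdaaeddcdeae
   4 |   8 | cdeae
   5 |   2 | daaeddcdeae
   6 |   0 | dbdaaeddcdeae
   7 |   7 | dcdeae
   8 |   6 | ddcdeae
   9 |   9 | deae
  10 |  12 | e
  11 |  10 | eae
  12 |   5 | eddcdeae

SA = [3, 11, 4, 1, 8, 2, 0, 7, 6, 9, 12, 10, 5]
[i] adj suffixes → lcp
  [1] 3/11 → 1 ('a')
  [2] 11/4 → 2 ('ae')
  [3] 4/1 → 0 ('')
  [4] 1/8 → 0 ('')
  [5] 8/2 → 0 ('')
  [6] 2/0 → 1 ('d')
  [7] 0/7 → 1 ('d')
  [8] 7/6 → 1 ('d')
  [9] 6/9 → 1 ('d')
  [10] 9/12 → 0 ('')
  [11] 12/10 → 1 ('e')
  [12] 10/5 → 1 ('e')

n(n+1)/2 = 13·14/2 = 91
Σ LCP = 0 + 1 + 2 + 0 + 0 + 0 + 1 + 1 + 1 + 1 + 0 + 1 + 1 = 9
distinct = 91 − 9 = 82

82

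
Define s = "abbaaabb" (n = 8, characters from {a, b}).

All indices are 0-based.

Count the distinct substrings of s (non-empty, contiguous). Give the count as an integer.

rank→(start, suffix):
  0 → (3, 'aaabb')
  1 → (4, 'aabb')
  2 → (5, 'abb')
  3 → (0, 'abbaaabb')
  4 → (7, 'b')
  5 → (2, 'baaabb')
  6 → (6, 'bb')
  7 → (1, 'bbaaabb')

SA = [3, 4, 5, 0, 7, 2, 6, 1]
[i] adj suffixes → lcp
  [1] 3/4 → 2 ('aa')
  [2] 4/5 → 1 ('a')
  [3] 5/0 → 3 ('abb')
  [4] 0/7 → 0 ('')
  [5] 7/2 → 1 ('b')
  [6] 2/6 → 1 ('b')
  [7] 6/1 → 2 ('bb')

n(n+1)/2 = 8·9/2 = 36
Σ LCP = 0 + 2 + 1 + 3 + 0 + 1 + 1 + 2 = 10
distinct = 36 − 10 = 26

26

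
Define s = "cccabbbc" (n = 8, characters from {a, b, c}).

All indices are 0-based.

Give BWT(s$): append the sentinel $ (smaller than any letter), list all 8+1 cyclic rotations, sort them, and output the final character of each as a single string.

rank  rotation   last
    0  $cccabbbc  c
    1  abbbc$ccc  c
    2  bbbc$ccca  a
    3  bbc$cccab  b
    4  bc$cccabb  b
    5  c$cccabbb  b
    6  cabbbc$cc  c
    7  ccabbbc$c  c
    8  cccabbbc$  $

ccabbbcc$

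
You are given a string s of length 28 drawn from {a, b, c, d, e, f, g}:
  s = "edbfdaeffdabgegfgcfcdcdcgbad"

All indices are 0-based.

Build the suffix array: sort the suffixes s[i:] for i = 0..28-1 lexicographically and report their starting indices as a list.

[10, 26, 5, 25, 2, 11, 19, 21, 17, 23, 27, 9, 4, 1, 20, 22, 0, 6, 13, 18, 8, 3, 7, 15, 24, 16, 12, 14]

rank | idx | suffix
   0 |  10 | abgegfgcfcdcdcgbad
   1 |  26 | ad
   2 |   5 | aeffdabgegfgcfcdcdcgbad
   3 |  25 | bad
   4 |   2 | bfdaeffdabgegfgcfcdcdcgbad
   5 |  11 | bgegfgcfcdcdcgbad
   6 |  19 | cdcdcgbad
   7 |  21 | cdcgbad
   8 |  17 | cfcdcdcgbad
   9 |  23 | cgbad
  10 |  27 | d
  11 |   9 | dabgegfgcfcdcdcgbad
  12 |   4 | daeffdabgegfgcfcdcdcgbad
  13 |   1 | dbfdaeffdabgegfgcfcdcdcgbad
  14 |  20 | dcdcgbad
  15 |  22 | dcgbad
  16 |   0 | edbfdaeffdabgegfgcfcdcdcgbad
  17 |   6 | effdabgegfgcfcdcdcgbad
  18 |  13 | egfgcfcdcdcgbad
  19 |  18 | fcdcdcgbad
  20 |   8 | fdabgegfgcfcdcdcgbad
  21 |   3 | fdaeffdabgegfgcfcdcdcgbad
  22 |   7 | ffdabgegfgcfcdcdcgbad
  23 |  15 | fgcfcdcdcgbad
  24 |  24 | gbad
  25 |  16 | gcfcdcdcgbad
  26 |  12 | gegfgcfcdcdcgbad
  27 |  14 | gfgcfcdcdcgbad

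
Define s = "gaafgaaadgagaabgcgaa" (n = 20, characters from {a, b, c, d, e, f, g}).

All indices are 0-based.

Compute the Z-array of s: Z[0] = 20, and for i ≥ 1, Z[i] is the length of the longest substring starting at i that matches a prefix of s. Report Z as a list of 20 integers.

Z[0]=20
i=1: i≥r, start 0; Z[1]=0
i=2: i≥r, start 0; Z[2]=0
i=3: i≥r, start 0; Z[3]=0
i=4: i≥r, start 0; Z[4]=3 extend→box=[4,7)
i=5: min(r-i=2, Z[1]=0)=0; Z[5]=0
i=6: min(r-i=1, Z[2]=0)=0; Z[6]=0
i=7: i≥r, start 0; Z[7]=0
i=8: i≥r, start 0; Z[8]=0
i=9: i≥r, start 0; Z[9]=2 extend→box=[9,11)
i=10: min(r-i=1, Z[1]=0)=0; Z[10]=0
i=11: i≥r, start 0; Z[11]=3 extend→box=[11,14)
i=12: min(r-i=2, Z[1]=0)=0; Z[12]=0
i=13: min(r-i=1, Z[2]=0)=0; Z[13]=0
i=14: i≥r, start 0; Z[14]=0
i=15: i≥r, start 0; Z[15]=1 extend→box=[15,16)
i=16: i≥r, start 0; Z[16]=0
i=17: i≥r, start 0; Z[17]=3 extend→box=[17,20)
i=18: min(r-i=2, Z[1]=0)=0; Z[18]=0
i=19: min(r-i=1, Z[2]=0)=0; Z[19]=0

[20, 0, 0, 0, 3, 0, 0, 0, 0, 2, 0, 3, 0, 0, 0, 1, 0, 3, 0, 0]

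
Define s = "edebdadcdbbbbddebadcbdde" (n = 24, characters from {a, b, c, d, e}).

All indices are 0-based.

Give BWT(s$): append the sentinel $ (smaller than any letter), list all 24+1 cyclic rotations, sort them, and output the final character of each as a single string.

ebdedbbecbddbcaabbddeddd$

rank  rotation                   last
    0  $edebdadcdbbbbddebadcbdde  e
    1  adcbdde$edebdadcdbbbbddeb  b
    2  adcdbbbbddebadcbdde$edebd  d
    3  badcbdde$edebdadcdbbbbdde  e
    4  bbbbddebadcbdde$edebdadcd  d
    5  bbbddebadcbdde$edebdadcdb  b
    6  bbddebadcbdde$edebdadcdbb  b
    7  bdadcdbbbbddebadcbdde$ede  e
    8  bdde$edebdadcdbbbbddebadc  c
    9  bddebadcbdde$edebdadcdbbb  b
   10  cbdde$edebdadcdbbbbddebad  d
   11  cdbbbbddebadcbdde$edebdad  d
   12  dadcdbbbbddebadcbdde$edeb  b
   13  dbbbbddebadcbdde$edebdadc  c
   14  dcbdde$edebdadcdbbbbddeba  a
   15  dcdbbbbddebadcbdde$edebda  a
   16  dde$edebdadcdbbbbddebadcb  b
   17  ddebadcbdde$edebdadcdbbbb  b
   18  de$edebdadcdbbbbddebadcbd  d
   19  debadcbdde$edebdadcdbbbbd  d
   20  debdadcdbbbbddebadcbdde$e  e
   21  e$edebdadcdbbbbddebadcbdd  d
   22  ebadcbdde$edebdadcdbbbbdd  d
   23  ebdadcdbbbbddebadcbdde$ed  d
   24  edebdadcdbbbbddebadcbdde$  $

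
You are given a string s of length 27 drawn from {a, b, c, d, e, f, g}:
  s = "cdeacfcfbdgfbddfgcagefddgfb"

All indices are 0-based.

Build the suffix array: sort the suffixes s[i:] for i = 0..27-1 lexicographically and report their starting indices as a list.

[3, 18, 26, 12, 8, 17, 0, 6, 4, 13, 22, 1, 14, 23, 9, 2, 20, 25, 11, 7, 5, 21, 15, 16, 19, 24, 10]

rank→(start, suffix):
  0 → (3, 'acfcfbdgfbddfgcagefddgfb')
  1 → (18, 'agefddgfb')
  2 → (26, 'b')
  3 → (12, 'bddfgcagefddgfb')
  4 → (8, 'bdgfbddfgcagefddgfb')
  5 → (17, 'cagefddgfb')
  6 → (0, 'cdeacfcfbdgfbddfgcagefddgfb')
  7 → (6, 'cfbdgfbddfgcagefddgfb')
  8 → (4, 'cfcfbdgfbddfgcagefddgfb')
  9 → (13, 'ddfgcagefddgfb')
  10 → (22, 'ddgfb')
  11 → (1, 'deacfcfbdgfbddfgcagefddgfb')
  12 → (14, 'dfgcagefddgfb')
  13 → (23, 'dgfb')
  14 → (9, 'dgfbddfgcagefddgfb')
  15 → (2, 'eacfcfbdgfbddfgcagefddgfb')
  16 → (20, 'efddgfb')
  17 → (25, 'fb')
  18 → (11, 'fbddfgcagefddgfb')
  19 → (7, 'fbdgfbddfgcagefddgfb')
  20 → (5, 'fcfbdgfbddfgcagefddgfb')
  21 → (21, 'fddgfb')
  22 → (15, 'fgcagefddgfb')
  23 → (16, 'gcagefddgfb')
  24 → (19, 'gefddgfb')
  25 → (24, 'gfb')
  26 → (10, 'gfbddfgcagefddgfb')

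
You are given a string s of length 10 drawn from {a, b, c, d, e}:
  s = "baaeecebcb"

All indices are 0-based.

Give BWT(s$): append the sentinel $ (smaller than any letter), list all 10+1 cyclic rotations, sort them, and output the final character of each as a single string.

rank  rotation     last
    0  $baaeecebcb  b
    1  aaeecebcb$b  b
    2  aeecebcb$ba  a
    3  b$baaeecebc  c
    4  baaeecebcb$  $
    5  bcb$baaeece  e
    6  cb$baaeeceb  b
    7  cebcb$baaee  e
    8  ebcb$baaeec  c
    9  ecebcb$baae  e
   10  eecebcb$baa  a

bbac$ebecea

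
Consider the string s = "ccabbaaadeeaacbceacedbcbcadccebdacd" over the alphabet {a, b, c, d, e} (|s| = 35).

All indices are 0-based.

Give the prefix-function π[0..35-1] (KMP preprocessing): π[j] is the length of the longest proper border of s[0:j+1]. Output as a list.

π[0] = 0
j=1 s[j]='c': π[1]=1 (border 'c')
j=2 s[j]='a': k: 1→0; π[2]=0 (border '')
j=3 s[j]='b': π[3]=0 (border '')
j=4 s[j]='b': π[4]=0 (border '')
j=5 s[j]='a': π[5]=0 (border '')
j=6 s[j]='a': π[6]=0 (border '')
j=7 s[j]='a': π[7]=0 (border '')
j=8 s[j]='d': π[8]=0 (border '')
j=9 s[j]='e': π[9]=0 (border '')
j=10 s[j]='e': π[10]=0 (border '')
j=11 s[j]='a': π[11]=0 (border '')
j=12 s[j]='a': π[12]=0 (border '')
j=13 s[j]='c': π[13]=1 (border 'c')
j=14 s[j]='b': k: 1→0; π[14]=0 (border '')
j=15 s[j]='c': π[15]=1 (border 'c')
j=16 s[j]='e': k: 1→0; π[16]=0 (border '')
j=17 s[j]='a': π[17]=0 (border '')
j=18 s[j]='c': π[18]=1 (border 'c')
j=19 s[j]='e': k: 1→0; π[19]=0 (border '')
j=20 s[j]='d': π[20]=0 (border '')
j=21 s[j]='b': π[21]=0 (border '')
j=22 s[j]='c': π[22]=1 (border 'c')
j=23 s[j]='b': k: 1→0; π[23]=0 (border '')
j=24 s[j]='c': π[24]=1 (border 'c')
j=25 s[j]='a': k: 1→0; π[25]=0 (border '')
j=26 s[j]='d': π[26]=0 (border '')
j=27 s[j]='c': π[27]=1 (border 'c')
j=28 s[j]='c': π[28]=2 (border 'cc')
j=29 s[j]='e': k: 2→1→0; π[29]=0 (border '')
j=30 s[j]='b': π[30]=0 (border '')
j=31 s[j]='d': π[31]=0 (border '')
j=32 s[j]='a': π[32]=0 (border '')
j=33 s[j]='c': π[33]=1 (border 'c')
j=34 s[j]='d': k: 1→0; π[34]=0 (border '')

[0, 1, 0, 0, 0, 0, 0, 0, 0, 0, 0, 0, 0, 1, 0, 1, 0, 0, 1, 0, 0, 0, 1, 0, 1, 0, 0, 1, 2, 0, 0, 0, 0, 1, 0]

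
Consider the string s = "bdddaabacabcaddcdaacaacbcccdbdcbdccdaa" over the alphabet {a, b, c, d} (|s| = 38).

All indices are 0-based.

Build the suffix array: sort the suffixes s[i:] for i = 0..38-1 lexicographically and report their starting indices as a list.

sorted suffixes:
  #0 SA[0]=37  'a'
  #1 SA[1]=36  'aa'
  #2 SA[2]=4  'aabacabcaddcdaacaacbcccdbdcbdccdaa'
  #3 SA[3]=17  'aacaacbcccdbdcbdccdaa'
  #4 SA[4]=20  'aacbcccdbdcbdccdaa'
  #5 SA[5]=5  'abacabcaddcdaacaacbcccdbdcbdccdaa'
  #6 SA[6]=9  'abcaddcdaacaacbcccdbdcbdccdaa'
  #7 SA[7]=18  'acaacbcccdbdcbdccdaa'
  #8 SA[8]=7  'acabcaddcdaacaacbcccdbdcbdccdaa'
  #9 SA[9]=21  'acbcccdbdcbdccdaa'
  #10 SA[10]=12  'addcdaacaacbcccdbdcbdccdaa'
  #11 SA[11]=6  'bacabcaddcdaacaacbcccdbdcbdccdaa'
  #12 SA[12]=10  'bcaddcdaacaacbcccdbdcbdccdaa'
  #13 SA[13]=23  'bcccdbdcbdccdaa'
  #14 SA[14]=28  'bdcbdccdaa'
  #15 SA[15]=31  'bdccdaa'
  #16 SA[16]=0  'bdddaabacabcaddcdaacaacbcccdbdcbdccdaa'
  #17 SA[17]=19  'caacbcccdbdcbdccdaa'
  #18 SA[18]=8  'cabcaddcdaacaacbcccdbdcbdccdaa'
  #19 SA[19]=11  'caddcdaacaacbcccdbdcbdccdaa'
  #20 SA[20]=22  'cbcccdbdcbdccdaa'
  #21 SA[21]=30  'cbdccdaa'
  #22 SA[22]=24  'cccdbdcbdccdaa'
  #23 SA[23]=33  'ccdaa'
  #24 SA[24]=25  'ccdbdcbdccdaa'
  #25 SA[25]=34  'cdaa'
  #26 SA[26]=15  'cdaacaacbcccdbdcbdccdaa'
  #27 SA[27]=26  'cdbdcbdccdaa'
  #28 SA[28]=35  'daa'
  #29 SA[29]=3  'daabacabcaddcdaacaacbcccdbdcbdccdaa'
  #30 SA[30]=16  'daacaacbcccdbdcbdccdaa'
  #31 SA[31]=27  'dbdcbdccdaa'
  #32 SA[32]=29  'dcbdccdaa'
  #33 SA[33]=32  'dccdaa'
  #34 SA[34]=14  'dcdaacaacbcccdbdcbdccdaa'
  #35 SA[35]=2  'ddaabacabcaddcdaacaacbcccdbdcbdccdaa'
  #36 SA[36]=13  'ddcdaacaacbcccdbdcbdccdaa'
  #37 SA[37]=1  'dddaabacabcaddcdaacaacbcccdbdcbdccdaa'

[37, 36, 4, 17, 20, 5, 9, 18, 7, 21, 12, 6, 10, 23, 28, 31, 0, 19, 8, 11, 22, 30, 24, 33, 25, 34, 15, 26, 35, 3, 16, 27, 29, 32, 14, 2, 13, 1]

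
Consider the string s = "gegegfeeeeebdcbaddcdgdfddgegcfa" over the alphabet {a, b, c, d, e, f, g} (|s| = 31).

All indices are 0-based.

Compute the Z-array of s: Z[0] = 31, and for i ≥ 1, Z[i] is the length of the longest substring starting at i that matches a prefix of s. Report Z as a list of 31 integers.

[31, 0, 3, 0, 1, 0, 0, 0, 0, 0, 0, 0, 0, 0, 0, 0, 0, 0, 0, 0, 1, 0, 0, 0, 0, 3, 0, 1, 0, 0, 0]

Z[0]=31
i=1: i≥r, start 0; Z[1]=0
i=2: i≥r, start 0; Z[2]=3 grow→box=[2,5)
i=3: min(r-i=2, Z[1]=0)=0; Z[3]=0
i=4: min(r-i=1, Z[2]=3)=1; Z[4]=1
i=5: i≥r, start 0; Z[5]=0
i=6: i≥r, start 0; Z[6]=0
i=7: i≥r, start 0; Z[7]=0
i=8: i≥r, start 0; Z[8]=0
i=9: i≥r, start 0; Z[9]=0
i=10: i≥r, start 0; Z[10]=0
i=11: i≥r, start 0; Z[11]=0
i=12: i≥r, start 0; Z[12]=0
i=13: i≥r, start 0; Z[13]=0
i=14: i≥r, start 0; Z[14]=0
i=15: i≥r, start 0; Z[15]=0
i=16: i≥r, start 0; Z[16]=0
i=17: i≥r, start 0; Z[17]=0
i=18: i≥r, start 0; Z[18]=0
i=19: i≥r, start 0; Z[19]=0
i=20: i≥r, start 0; Z[20]=1 grow→box=[20,21)
i=21: i≥r, start 0; Z[21]=0
i=22: i≥r, start 0; Z[22]=0
i=23: i≥r, start 0; Z[23]=0
i=24: i≥r, start 0; Z[24]=0
i=25: i≥r, start 0; Z[25]=3 grow→box=[25,28)
i=26: min(r-i=2, Z[1]=0)=0; Z[26]=0
i=27: min(r-i=1, Z[2]=3)=1; Z[27]=1
i=28: i≥r, start 0; Z[28]=0
i=29: i≥r, start 0; Z[29]=0
i=30: i≥r, start 0; Z[30]=0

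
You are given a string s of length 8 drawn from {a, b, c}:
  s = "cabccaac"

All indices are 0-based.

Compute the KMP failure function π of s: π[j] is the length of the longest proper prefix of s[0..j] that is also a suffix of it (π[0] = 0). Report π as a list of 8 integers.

π[0] = 0
j=1 s[j]='a': π[1]=0 (border '')
j=2 s[j]='b': π[2]=0 (border '')
j=3 s[j]='c': π[3]=1 (border 'c')
j=4 s[j]='c': k: 1→0; π[4]=1 (border 'c')
j=5 s[j]='a': π[5]=2 (border 'ca')
j=6 s[j]='a': k: 2→0; π[6]=0 (border '')
j=7 s[j]='c': π[7]=1 (border 'c')

[0, 0, 0, 1, 1, 2, 0, 1]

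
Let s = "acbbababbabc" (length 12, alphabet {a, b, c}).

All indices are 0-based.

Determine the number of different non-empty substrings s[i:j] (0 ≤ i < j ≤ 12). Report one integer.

sorted suffixes:
  #0 SA[0]=4  'ababbabc'
  #1 SA[1]=6  'abbabc'
  #2 SA[2]=9  'abc'
  #3 SA[3]=0  'acbbababbabc'
  #4 SA[4]=3  'bababbabc'
  #5 SA[5]=5  'babbabc'
  #6 SA[6]=8  'babc'
  #7 SA[7]=2  'bbababbabc'
  #8 SA[8]=7  'bbabc'
  #9 SA[9]=10  'bc'
  #10 SA[10]=11  'c'
  #11 SA[11]=1  'cbbababbabc'

SA = [4, 6, 9, 0, 3, 5, 8, 2, 7, 10, 11, 1]
i: (SA[i-1],SA[i]) lcp shared
  1: (4,6) 2 'ab'
  2: (6,9) 2 'ab'
  3: (9,0) 1 'a'
  4: (0,3) 0 ''
  5: (3,5) 3 'bab'
  6: (5,8) 3 'bab'
  7: (8,2) 1 'b'
  8: (2,7) 4 'bbab'
  9: (7,10) 1 'b'
  10: (10,11) 0 ''
  11: (11,1) 1 'c'

n(n+1)/2 = 12·13/2 = 78
Σ LCP = 0 + 2 + 2 + 1 + 0 + 3 + 3 + 1 + 4 + 1 + 0 + 1 = 18
distinct = 78 − 18 = 60

60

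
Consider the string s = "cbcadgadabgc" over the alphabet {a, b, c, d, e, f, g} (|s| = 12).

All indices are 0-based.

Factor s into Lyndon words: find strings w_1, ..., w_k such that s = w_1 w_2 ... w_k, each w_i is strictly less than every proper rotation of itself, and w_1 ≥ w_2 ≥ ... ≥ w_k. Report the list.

["c", "bc", "adg", "ad", "abgc"]

emit factor 1: 'c' (i=0, period=1)
emit factor 2: 'bc' (i=1, period=2)
emit factor 3: 'adg' (i=3, period=3)
emit factor 4: 'ad' (i=6, period=2)
emit factor 5: 'abgc' (i=8, period=4)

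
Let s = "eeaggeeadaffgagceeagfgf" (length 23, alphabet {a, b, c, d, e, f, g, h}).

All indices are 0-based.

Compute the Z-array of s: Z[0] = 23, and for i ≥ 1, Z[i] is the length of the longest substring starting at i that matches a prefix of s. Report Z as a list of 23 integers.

[23, 1, 0, 0, 0, 3, 1, 0, 0, 0, 0, 0, 0, 0, 0, 0, 4, 1, 0, 0, 0, 0, 0]

Z[0]=23
i=1: outside box; Z[1]=1 extend→box=[1,2)
i=2: outside box; Z[2]=0
i=3: outside box; Z[3]=0
i=4: outside box; Z[4]=0
i=5: outside box; Z[5]=3 extend→box=[5,8)
i=6: min(r-i=2, Z[1]=1)=1; Z[6]=1
i=7: min(r-i=1, Z[2]=0)=0; Z[7]=0
i=8: outside box; Z[8]=0
i=9: outside box; Z[9]=0
i=10: outside box; Z[10]=0
i=11: outside box; Z[11]=0
i=12: outside box; Z[12]=0
i=13: outside box; Z[13]=0
i=14: outside box; Z[14]=0
i=15: outside box; Z[15]=0
i=16: outside box; Z[16]=4 extend→box=[16,20)
i=17: min(r-i=3, Z[1]=1)=1; Z[17]=1
i=18: min(r-i=2, Z[2]=0)=0; Z[18]=0
i=19: min(r-i=1, Z[3]=0)=0; Z[19]=0
i=20: outside box; Z[20]=0
i=21: outside box; Z[21]=0
i=22: outside box; Z[22]=0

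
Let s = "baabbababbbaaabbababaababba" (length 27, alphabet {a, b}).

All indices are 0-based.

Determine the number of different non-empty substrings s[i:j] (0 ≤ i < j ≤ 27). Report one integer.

293

rank→(start, suffix):
  0 → (26, 'a')
  1 → (11, 'aaabbababaababba')
  2 → (20, 'aababba')
  3 → (12, 'aabbababaababba')
  4 → (1, 'aabbababbbaaabbababaababba')
  5 → (18, 'abaababba')
  6 → (16, 'ababaababba')
  7 → (21, 'ababba')
  8 → (5, 'ababbbaaabbababaababba')
  9 → (23, 'abba')
  10 → (13, 'abbababaababba')
  11 → (2, 'abbababbbaaabbababaababba')
  12 → (7, 'abbbaaabbababaababba')
  13 → (25, 'ba')
  14 → (10, 'baaabbababaababba')
  15 → (19, 'baababba')
  16 → (0, 'baabbababbbaaabbababaababba')
  17 → (17, 'babaababba')
  18 → (15, 'bababaababba')
  19 → (4, 'bababbbaaabbababaababba')
  20 → (22, 'babba')
  21 → (6, 'babbbaaabbababaababba')
  22 → (24, 'bba')
  23 → (9, 'bbaaabbababaababba')
  24 → (14, 'bbababaababba')
  25 → (3, 'bbababbbaaabbababaababba')
  26 → (8, 'bbbaaabbababaababba')

SA = [26, 11, 20, 12, 1, 18, 16, 21, 5, 23, 13, 2, 7, 25, 10, 19, 0, 17, 15, 4, 22, 6, 24, 9, 14, 3, 8]
[i] adj suffixes → lcp
  [1] 26/11 → 1 ('a')
  [2] 11/20 → 2 ('aa')
  [3] 20/12 → 3 ('aab')
  [4] 12/1 → 8 ('aabbabab')
  [5] 1/18 → 1 ('a')
  [6] 18/16 → 3 ('aba')
  [7] 16/21 → 4 ('abab')
  [8] 21/5 → 5 ('ababb')
  [9] 5/23 → 2 ('ab')
  [10] 23/13 → 4 ('abba')
  [11] 13/2 → 7 ('abbabab')
  [12] 2/7 → 3 ('abb')
  [13] 7/25 → 0 ('')
  [14] 25/10 → 2 ('ba')
  [15] 10/19 → 3 ('baa')
  [16] 19/0 → 4 ('baab')
  [17] 0/17 → 2 ('ba')
  [18] 17/15 → 4 ('baba')
  [19] 15/4 → 5 ('babab')
  [20] 4/22 → 3 ('bab')
  [21] 22/6 → 4 ('babb')
  [22] 6/24 → 1 ('b')
  [23] 24/9 → 3 ('bba')
  [24] 9/14 → 3 ('bba')
  [25] 14/3 → 6 ('bbabab')
  [26] 3/8 → 2 ('bb')

n(n+1)/2 = 27·28/2 = 378
Σ LCP = 0 + 1 + 2 + 3 + 8 + 1 + 3 + 4 + 5 + 2 + 4 + 7 + 3 + 0 + 2 + 3 + 4 + 2 + 4 + 5 + 3 + 4 + 1 + 3 + 3 + 6 + 2 = 85
distinct = 378 − 85 = 293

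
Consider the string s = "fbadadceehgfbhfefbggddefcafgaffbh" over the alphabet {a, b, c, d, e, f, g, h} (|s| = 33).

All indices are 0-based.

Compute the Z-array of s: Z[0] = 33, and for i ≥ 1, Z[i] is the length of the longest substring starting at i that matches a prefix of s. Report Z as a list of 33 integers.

Z[0]=33
i=1: i≥r, start 0; Z[1]=0
i=2: i≥r, start 0; Z[2]=0
i=3: i≥r, start 0; Z[3]=0
i=4: i≥r, start 0; Z[4]=0
i=5: i≥r, start 0; Z[5]=0
i=6: i≥r, start 0; Z[6]=0
i=7: i≥r, start 0; Z[7]=0
i=8: i≥r, start 0; Z[8]=0
i=9: i≥r, start 0; Z[9]=0
i=10: i≥r, start 0; Z[10]=0
i=11: i≥r, start 0; Z[11]=2 extend→box=[11,13)
i=12: min(r-i=1, Z[1]=0)=0; Z[12]=0
i=13: i≥r, start 0; Z[13]=0
i=14: i≥r, start 0; Z[14]=1 extend→box=[14,15)
i=15: i≥r, start 0; Z[15]=0
i=16: i≥r, start 0; Z[16]=2 extend→box=[16,18)
i=17: min(r-i=1, Z[1]=0)=0; Z[17]=0
i=18: i≥r, start 0; Z[18]=0
i=19: i≥r, start 0; Z[19]=0
i=20: i≥r, start 0; Z[20]=0
i=21: i≥r, start 0; Z[21]=0
i=22: i≥r, start 0; Z[22]=0
i=23: i≥r, start 0; Z[23]=1 extend→box=[23,24)
i=24: i≥r, start 0; Z[24]=0
i=25: i≥r, start 0; Z[25]=0
i=26: i≥r, start 0; Z[26]=1 extend→box=[26,27)
i=27: i≥r, start 0; Z[27]=0
i=28: i≥r, start 0; Z[28]=0
i=29: i≥r, start 0; Z[29]=1 extend→box=[29,30)
i=30: i≥r, start 0; Z[30]=2 extend→box=[30,32)
i=31: min(r-i=1, Z[1]=0)=0; Z[31]=0
i=32: i≥r, start 0; Z[32]=0

[33, 0, 0, 0, 0, 0, 0, 0, 0, 0, 0, 2, 0, 0, 1, 0, 2, 0, 0, 0, 0, 0, 0, 1, 0, 0, 1, 0, 0, 1, 2, 0, 0]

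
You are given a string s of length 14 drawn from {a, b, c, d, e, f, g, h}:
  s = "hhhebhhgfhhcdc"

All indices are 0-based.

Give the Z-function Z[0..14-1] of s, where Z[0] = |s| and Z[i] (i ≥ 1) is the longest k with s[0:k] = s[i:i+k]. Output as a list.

Z[0]=14
i=1: outside box; Z[1]=2 extend→box=[1,3)
i=2: min(r-i=1, Z[1]=2)=1; Z[2]=1
i=3: outside box; Z[3]=0
i=4: outside box; Z[4]=0
i=5: outside box; Z[5]=2 extend→box=[5,7)
i=6: min(r-i=1, Z[1]=2)=1; Z[6]=1
i=7: outside box; Z[7]=0
i=8: outside box; Z[8]=0
i=9: outside box; Z[9]=2 extend→box=[9,11)
i=10: min(r-i=1, Z[1]=2)=1; Z[10]=1
i=11: outside box; Z[11]=0
i=12: outside box; Z[12]=0
i=13: outside box; Z[13]=0

[14, 2, 1, 0, 0, 2, 1, 0, 0, 2, 1, 0, 0, 0]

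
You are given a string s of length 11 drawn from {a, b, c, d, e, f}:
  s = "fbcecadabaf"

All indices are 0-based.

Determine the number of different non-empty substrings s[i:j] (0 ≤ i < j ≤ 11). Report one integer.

rank | idx | suffix
   0 |   7 | abaf
   1 |   5 | adabaf
   2 |   9 | af
   3 |   8 | baf
   4 |   1 | bcecadabaf
   5 |   4 | cadabaf
   6 |   2 | cecadabaf
   7 |   6 | dabaf
   8 |   3 | ecadabaf
   9 |  10 | f
  10 |   0 | fbcecadabaf

SA = [7, 5, 9, 8, 1, 4, 2, 6, 3, 10, 0]
[i] adj suffixes → lcp
  [1] 7/5 → 1 ('a')
  [2] 5/9 → 1 ('a')
  [3] 9/8 → 0 ('')
  [4] 8/1 → 1 ('b')
  [5] 1/4 → 0 ('')
  [6] 4/2 → 1 ('c')
  [7] 2/6 → 0 ('')
  [8] 6/3 → 0 ('')
  [9] 3/10 → 0 ('')
  [10] 10/0 → 1 ('f')

n(n+1)/2 = 11·12/2 = 66
Σ LCP = 0 + 1 + 1 + 0 + 1 + 0 + 1 + 0 + 0 + 0 + 1 = 5
distinct = 66 − 5 = 61

61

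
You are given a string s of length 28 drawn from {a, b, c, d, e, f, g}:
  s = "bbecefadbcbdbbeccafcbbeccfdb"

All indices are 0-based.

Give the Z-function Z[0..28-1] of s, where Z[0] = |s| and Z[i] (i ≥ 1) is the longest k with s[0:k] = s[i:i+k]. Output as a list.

Z[0]=28
i=1: outside box; Z[1]=1 scan→box=[1,2)
i=2: outside box; Z[2]=0
i=3: outside box; Z[3]=0
i=4: outside box; Z[4]=0
i=5: outside box; Z[5]=0
i=6: outside box; Z[6]=0
i=7: outside box; Z[7]=0
i=8: outside box; Z[8]=1 scan→box=[8,9)
i=9: outside box; Z[9]=0
i=10: outside box; Z[10]=1 scan→box=[10,11)
i=11: outside box; Z[11]=0
i=12: outside box; Z[12]=4 scan→box=[12,16)
i=13: min(r-i=3, Z[1]=1)=1; Z[13]=1
i=14: min(r-i=2, Z[2]=0)=0; Z[14]=0
i=15: min(r-i=1, Z[3]=0)=0; Z[15]=0
i=16: outside box; Z[16]=0
i=17: outside box; Z[17]=0
i=18: outside box; Z[18]=0
i=19: outside box; Z[19]=0
i=20: outside box; Z[20]=4 scan→box=[20,24)
i=21: min(r-i=3, Z[1]=1)=1; Z[21]=1
i=22: min(r-i=2, Z[2]=0)=0; Z[22]=0
i=23: min(r-i=1, Z[3]=0)=0; Z[23]=0
i=24: outside box; Z[24]=0
i=25: outside box; Z[25]=0
i=26: outside box; Z[26]=0
i=27: outside box; Z[27]=1 scan→box=[27,28)

[28, 1, 0, 0, 0, 0, 0, 0, 1, 0, 1, 0, 4, 1, 0, 0, 0, 0, 0, 0, 4, 1, 0, 0, 0, 0, 0, 1]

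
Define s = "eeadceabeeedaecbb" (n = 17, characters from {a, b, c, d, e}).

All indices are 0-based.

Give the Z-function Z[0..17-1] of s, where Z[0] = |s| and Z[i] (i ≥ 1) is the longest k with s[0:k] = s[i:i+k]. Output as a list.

[17, 1, 0, 0, 0, 1, 0, 0, 2, 2, 1, 0, 0, 1, 0, 0, 0]

Z[0]=17
i=1: fresh scan; Z[1]=1 extend→box=[1,2)
i=2: fresh scan; Z[2]=0
i=3: fresh scan; Z[3]=0
i=4: fresh scan; Z[4]=0
i=5: fresh scan; Z[5]=1 extend→box=[5,6)
i=6: fresh scan; Z[6]=0
i=7: fresh scan; Z[7]=0
i=8: fresh scan; Z[8]=2 extend→box=[8,10)
i=9: min(r-i=1, Z[1]=1)=1; Z[9]=2 extend→box=[9,11)
i=10: min(r-i=1, Z[1]=1)=1; Z[10]=1
i=11: fresh scan; Z[11]=0
i=12: fresh scan; Z[12]=0
i=13: fresh scan; Z[13]=1 extend→box=[13,14)
i=14: fresh scan; Z[14]=0
i=15: fresh scan; Z[15]=0
i=16: fresh scan; Z[16]=0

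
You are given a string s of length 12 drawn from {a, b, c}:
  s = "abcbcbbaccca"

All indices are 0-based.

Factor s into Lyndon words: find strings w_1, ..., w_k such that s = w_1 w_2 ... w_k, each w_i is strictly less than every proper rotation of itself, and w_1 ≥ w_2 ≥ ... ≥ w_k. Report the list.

["abcbcbbaccc", "a"]

emit factor 1: 'abcbcbbaccc' (i=0, period=11)
emit factor 2: 'a' (i=11, period=1)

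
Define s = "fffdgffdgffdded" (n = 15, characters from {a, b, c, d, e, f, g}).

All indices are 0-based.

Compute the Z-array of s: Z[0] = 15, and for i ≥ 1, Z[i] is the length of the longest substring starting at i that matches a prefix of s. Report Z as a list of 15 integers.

[15, 2, 1, 0, 0, 2, 1, 0, 0, 2, 1, 0, 0, 0, 0]

Z[0]=15
i=1: fresh scan; Z[1]=2 scan→box=[1,3)
i=2: min(r-i=1, Z[1]=2)=1; Z[2]=1
i=3: fresh scan; Z[3]=0
i=4: fresh scan; Z[4]=0
i=5: fresh scan; Z[5]=2 scan→box=[5,7)
i=6: min(r-i=1, Z[1]=2)=1; Z[6]=1
i=7: fresh scan; Z[7]=0
i=8: fresh scan; Z[8]=0
i=9: fresh scan; Z[9]=2 scan→box=[9,11)
i=10: min(r-i=1, Z[1]=2)=1; Z[10]=1
i=11: fresh scan; Z[11]=0
i=12: fresh scan; Z[12]=0
i=13: fresh scan; Z[13]=0
i=14: fresh scan; Z[14]=0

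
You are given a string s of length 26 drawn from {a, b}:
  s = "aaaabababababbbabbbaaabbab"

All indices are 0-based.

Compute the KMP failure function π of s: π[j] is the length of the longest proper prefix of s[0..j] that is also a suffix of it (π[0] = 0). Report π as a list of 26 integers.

π[0] = 0
j=1 s[j]='a': π[1]=1 (border 'a')
j=2 s[j]='a': π[2]=2 (border 'aa')
j=3 s[j]='a': π[3]=3 (border 'aaa')
j=4 s[j]='b': k: 3→2→1→0; π[4]=0 (border '')
j=5 s[j]='a': π[5]=1 (border 'a')
j=6 s[j]='b': k: 1→0; π[6]=0 (border '')
j=7 s[j]='a': π[7]=1 (border 'a')
j=8 s[j]='b': k: 1→0; π[8]=0 (border '')
j=9 s[j]='a': π[9]=1 (border 'a')
j=10 s[j]='b': k: 1→0; π[10]=0 (border '')
j=11 s[j]='a': π[11]=1 (border 'a')
j=12 s[j]='b': k: 1→0; π[12]=0 (border '')
j=13 s[j]='b': π[13]=0 (border '')
j=14 s[j]='b': π[14]=0 (border '')
j=15 s[j]='a': π[15]=1 (border 'a')
j=16 s[j]='b': k: 1→0; π[16]=0 (border '')
j=17 s[j]='b': π[17]=0 (border '')
j=18 s[j]='b': π[18]=0 (border '')
j=19 s[j]='a': π[19]=1 (border 'a')
j=20 s[j]='a': π[20]=2 (border 'aa')
j=21 s[j]='a': π[21]=3 (border 'aaa')
j=22 s[j]='b': k: 3→2→1→0; π[22]=0 (border '')
j=23 s[j]='b': π[23]=0 (border '')
j=24 s[j]='a': π[24]=1 (border 'a')
j=25 s[j]='b': k: 1→0; π[25]=0 (border '')

[0, 1, 2, 3, 0, 1, 0, 1, 0, 1, 0, 1, 0, 0, 0, 1, 0, 0, 0, 1, 2, 3, 0, 0, 1, 0]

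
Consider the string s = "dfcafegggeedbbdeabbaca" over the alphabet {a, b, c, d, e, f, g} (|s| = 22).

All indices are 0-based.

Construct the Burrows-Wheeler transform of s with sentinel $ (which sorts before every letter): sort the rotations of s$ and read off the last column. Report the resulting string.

rank  rotation                 last
    0  $dfcafegggeedbbdeabbaca  a
    1  a$dfcafegggeedbbdeabbac  c
    2  abbaca$dfcafegggeedbbde  e
    3  aca$dfcafegggeedbbdeabb  b
    4  afegggeedbbdeabbaca$dfc  c
    5  baca$dfcafegggeedbbdeab  b
    6  bbaca$dfcafegggeedbbdea  a
    7  bbdeabbaca$dfcafegggeed  d
    8  bdeabbaca$dfcafegggeedb  b
    9  ca$dfcafegggeedbbdeabba  a
   10  cafegggeedbbdeabbaca$df  f
   11  dbbdeabbaca$dfcafegggee  e
   12  deabbaca$dfcafegggeedbb  b
   13  dfcafegggeedbbdeabbaca$  $
   14  eabbaca$dfcafegggeedbbd  d
   15  edbbdeabbaca$dfcafeggge  e
   16  eedbbdeabbaca$dfcafeggg  g
   17  egggeedbbdeabbaca$dfcaf  f
   18  fcafegggeedbbdeabbaca$d  d
   19  fegggeedbbdeabbaca$dfca  a
   20  geedbbdeabbaca$dfcafegg  g
   21  ggeedbbdeabbaca$dfcafeg  g
   22  gggeedbbdeabbaca$dfcafe  e

acebcbadbafeb$degfdagge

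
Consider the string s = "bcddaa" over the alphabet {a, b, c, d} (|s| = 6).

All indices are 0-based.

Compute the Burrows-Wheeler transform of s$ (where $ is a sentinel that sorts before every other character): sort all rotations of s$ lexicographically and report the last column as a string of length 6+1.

aad$bdc

rank  rotation last
    0  $bcddaa  a
    1  a$bcdda  a
    2  aa$bcdd  d
    3  bcddaa$  $
    4  cddaa$b  b
    5  daa$bcd  d
    6  ddaa$bc  c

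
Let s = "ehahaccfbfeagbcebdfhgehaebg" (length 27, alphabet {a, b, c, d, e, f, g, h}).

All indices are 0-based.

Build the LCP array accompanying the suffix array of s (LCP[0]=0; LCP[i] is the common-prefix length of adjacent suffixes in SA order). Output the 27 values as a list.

sorted suffixes:
  #0 SA[0]=4  'accfbfeagbcebdfhgehaebg'
  #1 SA[1]=23  'aebg'
  #2 SA[2]=11  'agbcebdfhgehaebg'
  #3 SA[3]=2  'ahaccfbfeagbcebdfhgehaebg'
  #4 SA[4]=13  'bcebdfhgehaebg'
  #5 SA[5]=16  'bdfhgehaebg'
  #6 SA[6]=8  'bfeagbcebdfhgehaebg'
  #7 SA[7]=25  'bg'
  #8 SA[8]=5  'ccfbfeagbcebdfhgehaebg'
  #9 SA[9]=14  'cebdfhgehaebg'
  #10 SA[10]=6  'cfbfeagbcebdfhgehaebg'
  #11 SA[11]=17  'dfhgehaebg'
  #12 SA[12]=10  'eagbcebdfhgehaebg'
  #13 SA[13]=15  'ebdfhgehaebg'
  #14 SA[14]=24  'ebg'
  #15 SA[15]=21  'ehaebg'
  #16 SA[16]=0  'ehahaccfbfeagbcebdfhgehaebg'
  #17 SA[17]=7  'fbfeagbcebdfhgehaebg'
  #18 SA[18]=9  'feagbcebdfhgehaebg'
  #19 SA[19]=18  'fhgehaebg'
  #20 SA[20]=26  'g'
  #21 SA[21]=12  'gbcebdfhgehaebg'
  #22 SA[22]=20  'gehaebg'
  #23 SA[23]=3  'haccfbfeagbcebdfhgehaebg'
  #24 SA[24]=22  'haebg'
  #25 SA[25]=1  'hahaccfbfeagbcebdfhgehaebg'
  #26 SA[26]=19  'hgehaebg'

SA = [4, 23, 11, 2, 13, 16, 8, 25, 5, 14, 6, 17, 10, 15, 24, 21, 0, 7, 9, 18, 26, 12, 20, 3, 22, 1, 19]
rank  pair      lcp
   1  s[4:],s[23:]  1  'a'
   2  s[23:],s[11:]  1  'a'
   3  s[11:],s[2:]  1  'a'
   4  s[2:],s[13:]  0  ''
   5  s[13:],s[16:]  1  'b'
   6  s[16:],s[8:]  1  'b'
   7  s[8:],s[25:]  1  'b'
   8  s[25:],s[5:]  0  ''
   9  s[5:],s[14:]  1  'c'
  10  s[14:],s[6:]  1  'c'
  11  s[6:],s[17:]  0  ''
  12  s[17:],s[10:]  0  ''
  13  s[10:],s[15:]  1  'e'
  14  s[15:],s[24:]  2  'eb'
  15  s[24:],s[21:]  1  'e'
  16  s[21:],s[0:]  3  'eha'
  17  s[0:],s[7:]  0  ''
  18  s[7:],s[9:]  1  'f'
  19  s[9:],s[18:]  1  'f'
  20  s[18:],s[26:]  0  ''
  21  s[26:],s[12:]  1  'g'
  22  s[12:],s[20:]  1  'g'
  23  s[20:],s[3:]  0  ''
  24  s[3:],s[22:]  2  'ha'
  25  s[22:],s[1:]  2  'ha'
  26  s[1:],s[19:]  1  'h'

[0, 1, 1, 1, 0, 1, 1, 1, 0, 1, 1, 0, 0, 1, 2, 1, 3, 0, 1, 1, 0, 1, 1, 0, 2, 2, 1]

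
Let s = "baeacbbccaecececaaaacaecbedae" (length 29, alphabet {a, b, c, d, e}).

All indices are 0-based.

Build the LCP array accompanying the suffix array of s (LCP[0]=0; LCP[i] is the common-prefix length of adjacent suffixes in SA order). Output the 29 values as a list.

sorted suffixes:
  #0 SA[0]=16  'aaaacaecbedae'
  #1 SA[1]=17  'aaacaecbedae'
  #2 SA[2]=18  'aacaecbedae'
  #3 SA[3]=19  'acaecbedae'
  #4 SA[4]=3  'acbbccaecececaaaacaecbedae'
  #5 SA[5]=27  'ae'
  #6 SA[6]=1  'aeacbbccaecececaaaacaecbedae'
  #7 SA[7]=21  'aecbedae'
  #8 SA[8]=9  'aecececaaaacaecbedae'
  #9 SA[9]=0  'baeacbbccaecececaaaacaecbedae'
  #10 SA[10]=5  'bbccaecececaaaacaecbedae'
  #11 SA[11]=6  'bccaecececaaaacaecbedae'
  #12 SA[12]=24  'bedae'
  #13 SA[13]=15  'caaaacaecbedae'
  #14 SA[14]=20  'caecbedae'
  #15 SA[15]=8  'caecececaaaacaecbedae'
  #16 SA[16]=4  'cbbccaecececaaaacaecbedae'
  #17 SA[17]=23  'cbedae'
  #18 SA[18]=7  'ccaecececaaaacaecbedae'
  #19 SA[19]=13  'cecaaaacaecbedae'
  #20 SA[20]=11  'cececaaaacaecbedae'
  #21 SA[21]=26  'dae'
  #22 SA[22]=28  'e'
  #23 SA[23]=2  'eacbbccaecececaaaacaecbedae'
  #24 SA[24]=14  'ecaaaacaecbedae'
  #25 SA[25]=22  'ecbedae'
  #26 SA[26]=12  'ececaaaacaecbedae'
  #27 SA[27]=10  'ecececaaaacaecbedae'
  #28 SA[28]=25  'edae'

SA = [16, 17, 18, 19, 3, 27, 1, 21, 9, 0, 5, 6, 24, 15, 20, 8, 4, 23, 7, 13, 11, 26, 28, 2, 14, 22, 12, 10, 25]
rank  pair      lcp
   1  s[16:],s[17:]  3  'aaa'
   2  s[17:],s[18:]  2  'aa'
   3  s[18:],s[19:]  1  'a'
   4  s[19:],s[3:]  2  'ac'
   5  s[3:],s[27:]  1  'a'
   6  s[27:],s[1:]  2  'ae'
   7  s[1:],s[21:]  2  'ae'
   8  s[21:],s[9:]  3  'aec'
   9  s[9:],s[0:]  0  ''
  10  s[0:],s[5:]  1  'b'
  11  s[5:],s[6:]  1  'b'
  12  s[6:],s[24:]  1  'b'
  13  s[24:],s[15:]  0  ''
  14  s[15:],s[20:]  2  'ca'
  15  s[20:],s[8:]  4  'caec'
  16  s[8:],s[4:]  1  'c'
  17  s[4:],s[23:]  2  'cb'
  18  s[23:],s[7:]  1  'c'
  19  s[7:],s[13:]  1  'c'
  20  s[13:],s[11:]  3  'cec'
  21  s[11:],s[26:]  0  ''
  22  s[26:],s[28:]  0  ''
  23  s[28:],s[2:]  1  'e'
  24  s[2:],s[14:]  1  'e'
  25  s[14:],s[22:]  2  'ec'
  26  s[22:],s[12:]  2  'ec'
  27  s[12:],s[10:]  4  'ecec'
  28  s[10:],s[25:]  1  'e'

[0, 3, 2, 1, 2, 1, 2, 2, 3, 0, 1, 1, 1, 0, 2, 4, 1, 2, 1, 1, 3, 0, 0, 1, 1, 2, 2, 4, 1]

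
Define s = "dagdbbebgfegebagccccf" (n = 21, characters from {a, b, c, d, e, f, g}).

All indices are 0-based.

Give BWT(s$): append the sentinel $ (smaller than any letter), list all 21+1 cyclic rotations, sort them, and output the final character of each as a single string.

rank  rotation                last
    0  $dagdbbebgfegebagccccf  f
    1  agccccf$dagdbbebgfegeb  b
    2  agdbbebgfegebagccccf$d  d
    3  bagccccf$dagdbbebgfege  e
    4  bbebgfegebagccccf$dagd  d
    5  bebgfegebagccccf$dagdb  b
    6  bgfegebagccccf$dagdbbe  e
    7  ccccf$dagdbbebgfegebag  g
    8  cccf$dagdbbebgfegebagc  c
    9  ccf$dagdbbebgfegebagcc  c
   10  cf$dagdbbebgfegebagccc  c
   11  dagdbbebgfegebagccccf$  $
   12  dbbebgfegebagccccf$dag  g
   13  ebagccccf$dagdbbebgfeg  g
   14  ebgfegebagccccf$dagdbb  b
   15  egebagccccf$dagdbbebgf  f
   16  f$dagdbbebgfegebagcccc  c
   17  fegebagccccf$dagdbbebg  g
   18  gccccf$dagdbbebgfegeba  a
   19  gdbbebgfegebagccccf$da  a
   20  gebagccccf$dagdbbebgfe  e
   21  gfegebagccccf$dagdbbeb  b

fbdedbegccc$ggbfcgaaeb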